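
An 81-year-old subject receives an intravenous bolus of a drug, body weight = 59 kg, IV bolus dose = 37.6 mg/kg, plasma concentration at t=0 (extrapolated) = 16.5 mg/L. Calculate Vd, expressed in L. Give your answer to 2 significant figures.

Dose = 37.6 × 59 = 2218 mg
Vd = Dose / C₀ = 2218 / 16.5 = 134.4 L

130 L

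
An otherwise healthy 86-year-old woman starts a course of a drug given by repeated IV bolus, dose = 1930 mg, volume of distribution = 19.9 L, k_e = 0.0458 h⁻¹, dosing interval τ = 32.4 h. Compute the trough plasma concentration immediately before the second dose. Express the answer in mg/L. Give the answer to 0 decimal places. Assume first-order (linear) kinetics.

22 mg/L

C₀ per dose = Dose / Vd = 1930 / 19.9 = 96.98 mg/L
Fraction remaining after one interval: r = e^(−kτ) = e^(−0.04580 × 32.4) = 0.2267
Before dose 2, 1 dose has been given (aged 1τ).
C_trough = C₀ × r = 96.98 × 0.2267 = 21.99 mg/L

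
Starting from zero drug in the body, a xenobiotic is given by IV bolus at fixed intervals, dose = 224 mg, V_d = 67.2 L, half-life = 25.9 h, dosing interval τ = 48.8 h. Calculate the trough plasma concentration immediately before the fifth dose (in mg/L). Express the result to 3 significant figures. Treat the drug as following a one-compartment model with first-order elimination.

1.23 mg/L

C₀ per dose = Dose / Vd = 224 / 67.2 = 3.333 mg/L
k = ln2 / t½ = 0.693147 / 25.9 = 0.02676 h⁻¹
Fraction remaining after one interval: r = e^(−kτ) = e^(−0.02676 × 48.8) = 0.2709
Before dose 5, 4 doses have been given (aged 1τ, 2τ, 3τ, 4τ).
C_trough = C₀ × (r + r² + … + r^4) = C₀ × r(1−r^4)/(1−r)
        = 3.333 × 0.2709 × (1 − 0.005386) / (1 − 0.2709) = 1.232 mg/L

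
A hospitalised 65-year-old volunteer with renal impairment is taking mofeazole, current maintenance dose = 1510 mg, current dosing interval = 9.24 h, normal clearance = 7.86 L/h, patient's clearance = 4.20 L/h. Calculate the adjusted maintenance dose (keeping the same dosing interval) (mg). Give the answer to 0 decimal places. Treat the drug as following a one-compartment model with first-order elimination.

807 mg

To keep the same average steady-state level, dosing rate must scale with clearance.
CL ratio = 4.20 / 7.86 = 0.5344
New dose (same interval) = 1510 × 0.5344 = 806.9 mg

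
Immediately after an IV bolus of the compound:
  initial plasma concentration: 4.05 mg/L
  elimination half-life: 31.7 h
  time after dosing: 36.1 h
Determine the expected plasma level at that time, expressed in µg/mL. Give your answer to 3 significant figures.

1.84 µg/mL

k = ln2 / t½ = 0.693147 / 31.7 = 0.02187 h⁻¹
C = C₀ · e^(−k·t) = 4.050 × e^(−0.02187 × 36.1)
  = 4.050 × 0.4541 = 1.839 mg/L
(1.839 mg/L = 1.839 µg/mL)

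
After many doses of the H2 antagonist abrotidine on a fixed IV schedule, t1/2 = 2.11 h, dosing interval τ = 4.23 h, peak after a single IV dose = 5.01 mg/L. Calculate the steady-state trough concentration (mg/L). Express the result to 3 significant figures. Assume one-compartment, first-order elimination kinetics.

k = ln2 / t½ = 0.693147 / 2.11 = 0.3285 h⁻¹
e^(−kτ) = e^(−0.3285 × 4.23) = 0.2492
Accumulation ratio R = 1 / (1 − e^(−kτ)) = 1 / (1 − 0.2492) = 1.332
Steady-state trough = C₀ × R × e^(−kτ) = 5.01 × 1.332 × 0.2492 = 1.663 mg/L

1.66 mg/L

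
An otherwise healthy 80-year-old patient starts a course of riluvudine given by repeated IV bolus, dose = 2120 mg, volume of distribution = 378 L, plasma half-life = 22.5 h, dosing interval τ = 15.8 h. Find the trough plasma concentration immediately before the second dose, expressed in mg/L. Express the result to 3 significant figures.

3.45 mg/L

C₀ per dose = Dose / Vd = 2120 / 378 = 5.608 mg/L
k = ln2 / t½ = 0.693147 / 22.5 = 0.03081 h⁻¹
Fraction remaining after one interval: r = e^(−kτ) = e^(−0.03081 × 15.8) = 0.6146
Before dose 2, 1 dose has been given (aged 1τ).
C_trough = C₀ × r = 5.608 × 0.6146 = 3.447 mg/L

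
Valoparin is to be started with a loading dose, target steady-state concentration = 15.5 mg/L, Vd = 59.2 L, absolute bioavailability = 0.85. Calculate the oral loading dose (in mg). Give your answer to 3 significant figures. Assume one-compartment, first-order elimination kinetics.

1080 mg

LD = Css × Vd / F = 15.5 × 59.2 / 0.85 = 1080 mg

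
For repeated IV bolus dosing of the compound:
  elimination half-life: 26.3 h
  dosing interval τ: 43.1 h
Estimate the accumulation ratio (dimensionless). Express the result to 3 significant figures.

k = ln2 / t½ = 0.693147 / 26.3 = 0.02636 h⁻¹
e^(−kτ) = e^(−0.02636 × 43.1) = 0.3211
Accumulation ratio R = 1 / (1 − e^(−kτ)) = 1 / (1 − 0.3211) = 1.473

1.47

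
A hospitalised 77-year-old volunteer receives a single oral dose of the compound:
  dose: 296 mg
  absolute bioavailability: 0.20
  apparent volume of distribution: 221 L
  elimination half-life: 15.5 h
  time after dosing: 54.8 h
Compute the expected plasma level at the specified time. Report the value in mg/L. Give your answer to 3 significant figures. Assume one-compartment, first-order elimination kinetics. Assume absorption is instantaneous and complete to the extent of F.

Amount reaching circulation = F × Dose = 0.20 × 296.0 = 59.20 mg
C₀ = F·Dose / Vd = 59.20 / 221 = 0.2679 mg/L
k = ln2 / t½ = 0.693147 / 15.5 = 0.04472 h⁻¹
C = C₀ · e^(−k·t) = 0.2679 × e^(−0.04472 × 54.8)
  = 0.2679 × 0.08624 = 0.02310 mg/L

0.0231 mg/L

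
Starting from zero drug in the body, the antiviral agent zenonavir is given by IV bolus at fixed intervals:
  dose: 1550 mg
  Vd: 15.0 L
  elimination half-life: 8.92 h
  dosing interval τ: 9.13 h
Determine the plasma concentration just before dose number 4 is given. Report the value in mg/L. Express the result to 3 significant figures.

C₀ per dose = Dose / Vd = 1550 / 15.0 = 103.3 mg/L
k = ln2 / t½ = 0.693147 / 8.92 = 0.07771 h⁻¹
Fraction remaining after one interval: r = e^(−kτ) = e^(−0.07771 × 9.13) = 0.4919
Before dose 4, 3 doses have been given (aged 1τ, 2τ, 3τ).
C_trough = C₀ × (r + r² + … + r^3) = C₀ × r(1−r^3)/(1−r)
        = 103.3 × 0.4919 × (1 − 0.1190) / (1 − 0.4919) = 88.11 mg/L

88.1 mg/L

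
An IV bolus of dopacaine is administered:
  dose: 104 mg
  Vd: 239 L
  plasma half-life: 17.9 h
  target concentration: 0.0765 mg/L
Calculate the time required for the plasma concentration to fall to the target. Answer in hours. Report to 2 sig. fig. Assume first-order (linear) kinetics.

45 h

C₀ = Dose / Vd = 104.0 / 239 = 0.4351 mg/L
k = ln2 / t½ = 0.693147 / 17.9 = 0.03872 h⁻¹
t = ln(C₀ / C) / k = ln(0.4351 / 0.0765) / 0.03872
  = ln(5.688) / 0.03872 = 1.738 / 0.03872 = 44.89 h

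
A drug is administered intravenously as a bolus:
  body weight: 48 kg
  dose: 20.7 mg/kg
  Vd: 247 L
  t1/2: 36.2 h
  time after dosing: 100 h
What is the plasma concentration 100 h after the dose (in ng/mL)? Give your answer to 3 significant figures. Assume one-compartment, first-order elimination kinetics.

Total dose = 20.7 × 48 = 993.6 mg
C₀ = Dose / Vd = 993.6 / 247 = 4.023 mg/L
k = ln2 / t½ = 0.693147 / 36.2 = 0.01915 h⁻¹
C = C₀ · e^(−k·t) = 4.023 × e^(−0.01915 × 100)
  = 4.023 × 0.1473 = 0.5926 mg/L
Convert: 0.5926 mg/L × 1000 = 592.6 ng/mL

593 ng/mL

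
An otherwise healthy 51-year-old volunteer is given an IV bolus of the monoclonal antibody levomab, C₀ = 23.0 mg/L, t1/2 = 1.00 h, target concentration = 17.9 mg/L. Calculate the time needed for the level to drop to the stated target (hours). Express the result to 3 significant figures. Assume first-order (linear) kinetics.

0.362 h

k = ln2 / t½ = 0.693147 / 1.00 = 0.6931 h⁻¹
t = ln(C₀ / C) / k = ln(23.00 / 17.9) / 0.6931
  = ln(1.285) / 0.6931 = 0.2508 / 0.6931 = 0.3619 h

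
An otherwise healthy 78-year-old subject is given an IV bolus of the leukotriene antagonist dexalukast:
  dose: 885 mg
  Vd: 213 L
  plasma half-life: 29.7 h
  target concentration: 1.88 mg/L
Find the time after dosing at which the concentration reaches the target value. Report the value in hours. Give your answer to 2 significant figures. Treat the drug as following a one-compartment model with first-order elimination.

34 h

C₀ = Dose / Vd = 885.0 / 213 = 4.155 mg/L
k = ln2 / t½ = 0.693147 / 29.7 = 0.02334 h⁻¹
t = ln(C₀ / C) / k = ln(4.155 / 1.88) / 0.02334
  = ln(2.210) / 0.02334 = 0.7930 / 0.02334 = 33.98 h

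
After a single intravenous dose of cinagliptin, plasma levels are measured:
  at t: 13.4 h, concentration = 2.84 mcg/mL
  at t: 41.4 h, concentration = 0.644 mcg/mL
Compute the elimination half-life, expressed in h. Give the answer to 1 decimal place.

k = ln(C₁/C₂) / (t₂ − t₁) = ln(2.84/0.644) / (41.4 − 13.4)
  = 1.484 / 28.00 = 0.05300 h⁻¹
t½ = ln2 / k = 0.693147 / 0.05300 = 13.08 h

13.1 h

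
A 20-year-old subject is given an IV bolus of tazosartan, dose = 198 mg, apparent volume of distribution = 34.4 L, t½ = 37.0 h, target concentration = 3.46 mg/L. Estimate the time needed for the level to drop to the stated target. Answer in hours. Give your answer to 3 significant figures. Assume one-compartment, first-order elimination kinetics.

27.2 h

C₀ = Dose / Vd = 198.0 / 34.4 = 5.756 mg/L
k = ln2 / t½ = 0.693147 / 37.0 = 0.01873 h⁻¹
t = ln(C₀ / C) / k = ln(5.756 / 3.46) / 0.01873
  = ln(1.664) / 0.01873 = 0.5092 / 0.01873 = 27.19 h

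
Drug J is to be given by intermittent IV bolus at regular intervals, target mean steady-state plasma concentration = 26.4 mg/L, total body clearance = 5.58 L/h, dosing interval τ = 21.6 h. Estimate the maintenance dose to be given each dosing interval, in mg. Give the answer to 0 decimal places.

3182 mg

At steady state, Dose/τ = Css × CL.
Dose = Css × CL × τ = 26.4 × 5.580 × 21.6 = 3182 mg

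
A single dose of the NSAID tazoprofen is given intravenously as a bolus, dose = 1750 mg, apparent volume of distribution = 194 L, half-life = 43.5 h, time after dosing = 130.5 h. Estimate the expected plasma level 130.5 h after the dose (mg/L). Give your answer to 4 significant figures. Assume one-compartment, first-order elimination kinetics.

C₀ = Dose / Vd = 1750 / 194 = 9.021 mg/L
k = ln2 / t½ = 0.693147 / 43.5 = 0.01593 h⁻¹
t / t½ = 130.5 / 43.5 = 3 half-lives
C = C₀ × (1/2)^3 = 9.021 × 0.1250 = 1.128 mg/L

1.128 mg/L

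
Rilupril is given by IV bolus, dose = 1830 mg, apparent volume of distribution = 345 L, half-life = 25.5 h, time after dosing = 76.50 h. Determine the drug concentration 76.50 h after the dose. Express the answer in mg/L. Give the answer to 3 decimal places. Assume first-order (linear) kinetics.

0.663 mg/L

C₀ = Dose / Vd = 1830 / 345 = 5.304 mg/L
k = ln2 / t½ = 0.693147 / 25.5 = 0.02718 h⁻¹
t / t½ = 76.50 / 25.5 = 3 half-lives
C = C₀ × (1/2)^3 = 5.304 × 0.1250 = 0.6630 mg/L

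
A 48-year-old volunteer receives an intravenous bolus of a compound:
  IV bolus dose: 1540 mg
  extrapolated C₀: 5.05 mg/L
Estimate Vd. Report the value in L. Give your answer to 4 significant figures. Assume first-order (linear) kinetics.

305.0 L

Vd = Dose / C₀ = 1540 / 5.05 = 305.0 L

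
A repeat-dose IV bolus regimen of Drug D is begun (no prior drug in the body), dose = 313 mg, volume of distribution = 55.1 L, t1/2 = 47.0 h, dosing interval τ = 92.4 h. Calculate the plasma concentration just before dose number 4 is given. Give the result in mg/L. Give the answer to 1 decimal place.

1.9 mg/L

C₀ per dose = Dose / Vd = 313 / 55.1 = 5.681 mg/L
k = ln2 / t½ = 0.693147 / 47.0 = 0.01475 h⁻¹
Fraction remaining after one interval: r = e^(−kτ) = e^(−0.01475 × 92.4) = 0.2559
Before dose 4, 3 doses have been given (aged 1τ, 2τ, 3τ).
C_trough = C₀ × (r + r² + … + r^3) = C₀ × r(1−r^3)/(1−r)
        = 5.681 × 0.2559 × (1 − 0.01676) / (1 − 0.2559) = 1.921 mg/L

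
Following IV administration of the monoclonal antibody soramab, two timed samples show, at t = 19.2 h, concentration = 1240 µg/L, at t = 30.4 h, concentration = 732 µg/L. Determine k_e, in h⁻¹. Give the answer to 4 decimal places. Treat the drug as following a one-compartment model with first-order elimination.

0.0471 h⁻¹

k = ln(C₁/C₂) / (t₂ − t₁) = ln(1240/732) / (30.4 − 19.2)
  = 0.5271 / 11.20 = 0.04706 h⁻¹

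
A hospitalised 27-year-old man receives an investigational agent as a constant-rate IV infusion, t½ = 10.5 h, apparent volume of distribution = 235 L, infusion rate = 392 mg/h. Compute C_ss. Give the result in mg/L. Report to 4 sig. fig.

25.27 mg/L

k = ln2 / t½ = 0.693147 / 10.5 = 0.06601 h⁻¹
CL = k × Vd = 0.06601 × 235 = 15.51 L/h
At steady state Css = R₀ / CL = 392 / 15.51 = 25.27 mg/L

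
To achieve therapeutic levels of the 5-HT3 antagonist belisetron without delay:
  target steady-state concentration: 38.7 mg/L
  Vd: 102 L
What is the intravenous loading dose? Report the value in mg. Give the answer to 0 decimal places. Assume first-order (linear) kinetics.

LD = Css × Vd = 38.7 × 102 = 3947 mg

3947 mg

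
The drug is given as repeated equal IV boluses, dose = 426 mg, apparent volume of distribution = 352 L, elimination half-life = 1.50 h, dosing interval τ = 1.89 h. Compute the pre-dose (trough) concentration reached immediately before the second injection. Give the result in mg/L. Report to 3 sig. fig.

C₀ per dose = Dose / Vd = 426 / 352 = 1.210 mg/L
k = ln2 / t½ = 0.693147 / 1.50 = 0.4621 h⁻¹
Fraction remaining after one interval: r = e^(−kτ) = e^(−0.4621 × 1.89) = 0.4175
Before dose 2, 1 dose has been given (aged 1τ).
C_trough = C₀ × r = 1.210 × 0.4175 = 0.5052 mg/L

0.505 mg/L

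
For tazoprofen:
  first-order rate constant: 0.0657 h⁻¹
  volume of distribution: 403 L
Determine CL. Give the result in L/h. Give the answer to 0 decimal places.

CL = k × Vd = 0.0657 × 403 = 26.48 L/h

26 L/h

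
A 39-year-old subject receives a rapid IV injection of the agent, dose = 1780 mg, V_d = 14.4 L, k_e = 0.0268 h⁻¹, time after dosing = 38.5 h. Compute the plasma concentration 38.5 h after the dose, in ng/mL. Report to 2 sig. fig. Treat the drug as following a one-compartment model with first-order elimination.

C₀ = Dose / Vd = 1780 / 14.4 = 123.6 mg/L
C = C₀ · e^(−k·t) = 123.6 × e^(−0.02680 × 38.5)
  = 123.6 × 0.3564 = 44.05 mg/L
Convert: 44.05 mg/L × 1000 = 44050 ng/mL

44000 ng/mL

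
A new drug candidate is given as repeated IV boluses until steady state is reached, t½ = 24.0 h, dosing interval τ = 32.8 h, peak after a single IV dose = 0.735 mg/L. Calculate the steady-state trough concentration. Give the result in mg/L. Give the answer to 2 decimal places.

0.47 mg/L

k = ln2 / t½ = 0.693147 / 24.0 = 0.02888 h⁻¹
e^(−kτ) = e^(−0.02888 × 32.8) = 0.3878
Accumulation ratio R = 1 / (1 − e^(−kτ)) = 1 / (1 − 0.3878) = 1.633
Steady-state trough = C₀ × R × e^(−kτ) = 0.735 × 1.633 × 0.3878 = 0.4655 mg/L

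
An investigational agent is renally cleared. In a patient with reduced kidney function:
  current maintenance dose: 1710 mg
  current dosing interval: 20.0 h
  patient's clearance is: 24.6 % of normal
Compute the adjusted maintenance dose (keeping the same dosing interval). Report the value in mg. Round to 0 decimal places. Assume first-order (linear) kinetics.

421 mg

To keep the same average steady-state level, dosing rate must scale with clearance.
CL ratio = 24.6 / 100 = 0.2460
New dose (same interval) = 1710 × 0.2460 = 420.7 mg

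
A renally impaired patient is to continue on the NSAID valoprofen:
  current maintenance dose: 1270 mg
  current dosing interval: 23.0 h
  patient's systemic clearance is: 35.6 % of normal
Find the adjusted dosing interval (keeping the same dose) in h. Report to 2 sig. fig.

65 h

To keep the same average steady-state level, dosing rate must scale with clearance.
CL ratio = 35.6 / 100 = 0.3560
New interval (same dose) = 23.0 / 0.3560 = 64.61 h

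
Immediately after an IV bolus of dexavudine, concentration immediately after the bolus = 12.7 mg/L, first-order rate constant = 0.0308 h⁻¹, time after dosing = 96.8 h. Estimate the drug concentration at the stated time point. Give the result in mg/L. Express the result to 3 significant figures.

C = C₀ · e^(−k·t) = 12.70 × e^(−0.03080 × 96.8)
  = 12.70 × 0.05072 = 0.6441 mg/L

0.644 mg/L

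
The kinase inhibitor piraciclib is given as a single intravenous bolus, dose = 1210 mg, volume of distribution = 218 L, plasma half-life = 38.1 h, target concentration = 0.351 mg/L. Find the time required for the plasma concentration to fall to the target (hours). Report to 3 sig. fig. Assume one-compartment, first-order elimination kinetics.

C₀ = Dose / Vd = 1210 / 218 = 5.550 mg/L
k = ln2 / t½ = 0.693147 / 38.1 = 0.01819 h⁻¹
t = ln(C₀ / C) / k = ln(5.550 / 0.351) / 0.01819
  = ln(15.81) / 0.01819 = 2.761 / 0.01819 = 151.8 h

152 h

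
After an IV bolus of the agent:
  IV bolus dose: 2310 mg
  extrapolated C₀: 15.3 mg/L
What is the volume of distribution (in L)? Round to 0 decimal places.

Vd = Dose / C₀ = 2310 / 15.3 = 151.0 L

151 L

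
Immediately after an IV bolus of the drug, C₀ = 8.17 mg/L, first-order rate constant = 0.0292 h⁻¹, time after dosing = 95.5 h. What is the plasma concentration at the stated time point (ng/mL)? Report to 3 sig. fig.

C = C₀ · e^(−k·t) = 8.170 × e^(−0.02920 × 95.5)
  = 8.170 × 0.06151 = 0.5025 mg/L
Convert: 0.5025 mg/L × 1000 = 502.5 ng/mL

503 ng/mL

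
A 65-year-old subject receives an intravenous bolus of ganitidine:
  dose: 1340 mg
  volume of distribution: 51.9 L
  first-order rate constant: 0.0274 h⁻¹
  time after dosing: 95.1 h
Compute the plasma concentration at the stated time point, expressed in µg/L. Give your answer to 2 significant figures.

C₀ = Dose / Vd = 1340 / 51.9 = 25.82 mg/L
C = C₀ · e^(−k·t) = 25.82 × e^(−0.02740 × 95.1)
  = 25.82 × 0.07385 = 1.907 mg/L
Convert: 1.907 mg/L × 1000 = 1907 µg/L

1900 µg/L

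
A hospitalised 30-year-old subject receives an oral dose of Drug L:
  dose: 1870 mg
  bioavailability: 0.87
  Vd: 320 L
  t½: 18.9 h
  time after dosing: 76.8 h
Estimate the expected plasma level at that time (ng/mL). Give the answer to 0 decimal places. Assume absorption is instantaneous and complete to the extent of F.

Amount reaching circulation = F × Dose = 0.87 × 1870 = 1627 mg
C₀ = F·Dose / Vd = 1627 / 320 = 5.084 mg/L
k = ln2 / t½ = 0.693147 / 18.9 = 0.03667 h⁻¹
C = C₀ · e^(−k·t) = 5.084 × e^(−0.03667 × 76.8)
  = 5.084 × 0.05983 = 0.3042 mg/L
Convert: 0.3042 mg/L × 1000 = 304.2 ng/mL

304 ng/mL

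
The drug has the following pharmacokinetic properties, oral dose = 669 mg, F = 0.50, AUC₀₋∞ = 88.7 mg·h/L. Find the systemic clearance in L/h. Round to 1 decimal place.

CL = F·Dose / AUC = 0.50 × 669 / 88.7 = 3.771 L/h

3.8 L/h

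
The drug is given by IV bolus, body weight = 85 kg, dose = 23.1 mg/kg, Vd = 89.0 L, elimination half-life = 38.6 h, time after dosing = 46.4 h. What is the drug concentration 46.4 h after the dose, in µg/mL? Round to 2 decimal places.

9.59 µg/mL

Total dose = 23.1 × 85 = 1964 mg
C₀ = Dose / Vd = 1964 / 89.0 = 22.07 mg/L
k = ln2 / t½ = 0.693147 / 38.6 = 0.01796 h⁻¹
C = C₀ · e^(−k·t) = 22.07 × e^(−0.01796 × 46.4)
  = 22.07 × 0.4346 = 9.592 mg/L
(9.592 mg/L = 9.592 µg/mL)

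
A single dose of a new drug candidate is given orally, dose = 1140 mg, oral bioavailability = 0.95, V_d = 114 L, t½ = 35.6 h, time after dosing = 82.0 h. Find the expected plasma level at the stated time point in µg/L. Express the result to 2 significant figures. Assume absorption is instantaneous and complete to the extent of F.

Amount reaching circulation = F × Dose = 0.95 × 1140 = 1083 mg
C₀ = F·Dose / Vd = 1083 / 114 = 9.500 mg/L
k = ln2 / t½ = 0.693147 / 35.6 = 0.01947 h⁻¹
C = C₀ · e^(−k·t) = 9.500 × e^(−0.01947 × 82.0)
  = 9.500 × 0.2026 = 1.925 mg/L
Convert: 1.925 mg/L × 1000 = 1925 µg/L

1900 µg/L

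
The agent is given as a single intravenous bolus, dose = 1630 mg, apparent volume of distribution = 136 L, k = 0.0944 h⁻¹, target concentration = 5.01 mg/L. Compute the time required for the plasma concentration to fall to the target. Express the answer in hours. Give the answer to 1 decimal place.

C₀ = Dose / Vd = 1630 / 136 = 11.99 mg/L
t = ln(C₀ / C) / k = ln(11.99 / 5.01) / 0.09440
  = ln(2.393) / 0.09440 = 0.8725 / 0.09440 = 9.243 h

9.2 h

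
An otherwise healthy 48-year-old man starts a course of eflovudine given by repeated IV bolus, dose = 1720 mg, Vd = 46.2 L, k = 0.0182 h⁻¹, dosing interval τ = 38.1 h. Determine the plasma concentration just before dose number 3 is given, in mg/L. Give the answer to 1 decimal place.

27.9 mg/L

C₀ per dose = Dose / Vd = 1720 / 46.2 = 37.23 mg/L
Fraction remaining after one interval: r = e^(−kτ) = e^(−0.01820 × 38.1) = 0.4999
Before dose 3, 2 doses have been given (aged 1τ, 2τ).
C_trough = C₀ × (r + r²) = 37.23 × (0.4999 + 0.2499) = 27.92 mg/L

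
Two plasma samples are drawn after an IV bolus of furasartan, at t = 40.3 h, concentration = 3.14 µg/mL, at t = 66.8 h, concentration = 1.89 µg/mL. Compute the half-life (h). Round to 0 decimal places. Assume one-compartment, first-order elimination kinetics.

k = ln(C₁/C₂) / (t₂ − t₁) = ln(3.14/1.89) / (66.8 − 40.3)
  = 0.5076 / 26.50 = 0.01915 h⁻¹
t½ = ln2 / k = 0.693147 / 0.01915 = 36.20 h

36 h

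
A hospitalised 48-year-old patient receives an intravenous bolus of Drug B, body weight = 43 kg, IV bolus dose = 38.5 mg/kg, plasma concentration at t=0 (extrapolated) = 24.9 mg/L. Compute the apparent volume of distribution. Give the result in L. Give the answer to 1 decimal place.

66.5 L

Dose = 38.5 × 43 = 1656 mg
Vd = Dose / C₀ = 1656 / 24.9 = 66.51 L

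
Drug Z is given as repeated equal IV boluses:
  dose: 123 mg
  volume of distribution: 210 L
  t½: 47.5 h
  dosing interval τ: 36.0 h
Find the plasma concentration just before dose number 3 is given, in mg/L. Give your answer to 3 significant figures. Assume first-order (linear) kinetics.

0.551 mg/L

C₀ per dose = Dose / Vd = 123 / 210 = 0.5857 mg/L
k = ln2 / t½ = 0.693147 / 47.5 = 0.01459 h⁻¹
Fraction remaining after one interval: r = e^(−kτ) = e^(−0.01459 × 36.0) = 0.5914
Before dose 3, 2 doses have been given (aged 1τ, 2τ).
C_trough = C₀ × (r + r²) = 0.5857 × (0.5914 + 0.3498) = 0.5513 mg/L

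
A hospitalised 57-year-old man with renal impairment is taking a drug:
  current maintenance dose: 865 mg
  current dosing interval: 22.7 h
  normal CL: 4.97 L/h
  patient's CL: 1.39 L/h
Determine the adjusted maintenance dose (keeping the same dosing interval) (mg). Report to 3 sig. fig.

To keep the same average steady-state level, dosing rate must scale with clearance.
CL ratio = 1.39 / 4.97 = 0.2797
New dose (same interval) = 865 × 0.2797 = 241.9 mg

242 mg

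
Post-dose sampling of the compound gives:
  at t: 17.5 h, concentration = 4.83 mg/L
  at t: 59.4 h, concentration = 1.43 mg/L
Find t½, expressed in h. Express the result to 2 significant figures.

k = ln(C₁/C₂) / (t₂ − t₁) = ln(4.83/1.43) / (59.4 − 17.5)
  = 1.217 / 41.90 = 0.02905 h⁻¹
t½ = ln2 / k = 0.693147 / 0.02905 = 23.86 h

24 h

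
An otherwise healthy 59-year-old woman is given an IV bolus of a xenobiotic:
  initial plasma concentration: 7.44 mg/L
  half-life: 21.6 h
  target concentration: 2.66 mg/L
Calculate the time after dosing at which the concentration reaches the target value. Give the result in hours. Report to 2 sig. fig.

k = ln2 / t½ = 0.693147 / 21.6 = 0.03209 h⁻¹
t = ln(C₀ / C) / k = ln(7.440 / 2.66) / 0.03209
  = ln(2.797) / 0.03209 = 1.029 / 0.03209 = 32.07 h

32 h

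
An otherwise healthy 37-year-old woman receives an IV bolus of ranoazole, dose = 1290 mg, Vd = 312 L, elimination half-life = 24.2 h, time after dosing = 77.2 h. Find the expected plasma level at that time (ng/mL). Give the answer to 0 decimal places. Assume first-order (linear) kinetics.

C₀ = Dose / Vd = 1290 / 312 = 4.135 mg/L
k = ln2 / t½ = 0.693147 / 24.2 = 0.02864 h⁻¹
C = C₀ · e^(−k·t) = 4.135 × e^(−0.02864 × 77.2)
  = 4.135 × 0.1096 = 0.4532 mg/L
Convert: 0.4532 mg/L × 1000 = 453.2 ng/mL

453 ng/mL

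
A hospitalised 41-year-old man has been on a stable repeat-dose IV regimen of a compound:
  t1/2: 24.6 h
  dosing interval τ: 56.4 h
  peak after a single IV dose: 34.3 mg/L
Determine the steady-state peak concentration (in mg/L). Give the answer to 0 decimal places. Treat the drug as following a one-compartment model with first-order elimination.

43 mg/L

k = ln2 / t½ = 0.693147 / 24.6 = 0.02818 h⁻¹
e^(−kτ) = e^(−0.02818 × 56.4) = 0.2041
Accumulation ratio R = 1 / (1 − e^(−kτ)) = 1 / (1 − 0.2041) = 1.256
Steady-state peak = C₀ × R = 34.3 × 1.256 = 43.08 mg/L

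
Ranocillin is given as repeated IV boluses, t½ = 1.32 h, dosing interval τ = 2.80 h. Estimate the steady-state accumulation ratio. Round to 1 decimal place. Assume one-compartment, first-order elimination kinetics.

k = ln2 / t½ = 0.693147 / 1.32 = 0.5251 h⁻¹
e^(−kτ) = e^(−0.5251 × 2.80) = 0.2299
Accumulation ratio R = 1 / (1 − e^(−kτ)) = 1 / (1 − 0.2299) = 1.299

1.3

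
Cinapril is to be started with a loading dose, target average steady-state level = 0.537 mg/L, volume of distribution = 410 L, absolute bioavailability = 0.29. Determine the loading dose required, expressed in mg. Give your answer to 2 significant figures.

760 mg

LD = Css × Vd / F = 0.537 × 410 / 0.29 = 759.2 mg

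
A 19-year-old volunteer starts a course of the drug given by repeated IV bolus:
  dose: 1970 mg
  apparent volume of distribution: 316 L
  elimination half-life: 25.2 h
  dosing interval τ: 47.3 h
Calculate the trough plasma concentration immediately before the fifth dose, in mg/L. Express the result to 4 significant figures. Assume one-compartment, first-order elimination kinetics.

2.319 mg/L

C₀ per dose = Dose / Vd = 1970 / 316 = 6.234 mg/L
k = ln2 / t½ = 0.693147 / 25.2 = 0.02751 h⁻¹
Fraction remaining after one interval: r = e^(−kτ) = e^(−0.02751 × 47.3) = 0.2722
Before dose 5, 4 doses have been given (aged 1τ, 2τ, 3τ, 4τ).
C_trough = C₀ × (r + r² + … + r^4) = C₀ × r(1−r^4)/(1−r)
        = 6.234 × 0.2722 × (1 − 0.005490) / (1 − 0.2722) = 2.319 mg/L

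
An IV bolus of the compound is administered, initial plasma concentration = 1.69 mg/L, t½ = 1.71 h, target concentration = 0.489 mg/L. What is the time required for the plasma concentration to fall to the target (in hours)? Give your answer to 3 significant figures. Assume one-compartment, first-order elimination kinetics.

k = ln2 / t½ = 0.693147 / 1.71 = 0.4053 h⁻¹
t = ln(C₀ / C) / k = ln(1.690 / 0.489) / 0.4053
  = ln(3.456) / 0.4053 = 1.240 / 0.4053 = 3.059 h

3.06 h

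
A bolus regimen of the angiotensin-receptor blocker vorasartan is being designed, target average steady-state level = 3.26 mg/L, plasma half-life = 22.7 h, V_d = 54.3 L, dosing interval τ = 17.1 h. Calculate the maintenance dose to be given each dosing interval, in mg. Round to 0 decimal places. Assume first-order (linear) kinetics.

k = ln2 / t½ = 0.693147 / 22.7 = 0.03054 h⁻¹
CL = k × Vd = 0.03054 × 54.3 = 1.658 L/h
At steady state, Dose/τ = Css × CL.
Dose = Css × CL × τ = 3.26 × 1.658 × 17.1 = 92.43 mg

92 mg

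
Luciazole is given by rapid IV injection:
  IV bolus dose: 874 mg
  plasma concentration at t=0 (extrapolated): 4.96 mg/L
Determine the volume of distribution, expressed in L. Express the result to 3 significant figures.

Vd = Dose / C₀ = 874.0 / 4.96 = 176.2 L

176 L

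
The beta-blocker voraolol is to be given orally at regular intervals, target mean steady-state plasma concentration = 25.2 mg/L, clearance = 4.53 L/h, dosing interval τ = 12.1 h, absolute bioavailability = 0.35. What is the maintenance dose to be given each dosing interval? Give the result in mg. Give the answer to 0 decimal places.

At steady state, F × (Dose/τ) = Css × CL.
Dose = Css × CL × τ / F = 25.2 × 4.530 × 12.1 / 0.35 = 3947 mg

3947 mg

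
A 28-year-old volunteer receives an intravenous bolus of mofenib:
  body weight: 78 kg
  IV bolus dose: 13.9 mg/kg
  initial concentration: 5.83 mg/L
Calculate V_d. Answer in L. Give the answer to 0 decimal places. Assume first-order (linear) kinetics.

Dose = 13.9 × 78 = 1084 mg
Vd = Dose / C₀ = 1084 / 5.83 = 185.9 L

186 L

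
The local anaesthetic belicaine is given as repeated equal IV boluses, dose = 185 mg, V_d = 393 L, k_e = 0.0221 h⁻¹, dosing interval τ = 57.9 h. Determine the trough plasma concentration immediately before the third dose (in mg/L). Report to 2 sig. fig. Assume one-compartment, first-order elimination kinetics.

0.17 mg/L

C₀ per dose = Dose / Vd = 185 / 393 = 0.4707 mg/L
Fraction remaining after one interval: r = e^(−kτ) = e^(−0.02210 × 57.9) = 0.2782
Before dose 3, 2 doses have been given (aged 1τ, 2τ).
C_trough = C₀ × (r + r²) = 0.4707 × (0.2782 + 0.07740) = 0.1674 mg/L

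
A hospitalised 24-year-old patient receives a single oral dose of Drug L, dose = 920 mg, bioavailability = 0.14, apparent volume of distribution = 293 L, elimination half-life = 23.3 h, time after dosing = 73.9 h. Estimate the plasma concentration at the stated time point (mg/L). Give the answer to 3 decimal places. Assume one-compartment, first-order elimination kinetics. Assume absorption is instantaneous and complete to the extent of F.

Amount reaching circulation = F × Dose = 0.14 × 920.0 = 128.8 mg
C₀ = F·Dose / Vd = 128.8 / 293 = 0.4396 mg/L
k = ln2 / t½ = 0.693147 / 23.3 = 0.02975 h⁻¹
C = C₀ · e^(−k·t) = 0.4396 × e^(−0.02975 × 73.9)
  = 0.4396 × 0.1110 = 0.04880 mg/L

0.049 mg/L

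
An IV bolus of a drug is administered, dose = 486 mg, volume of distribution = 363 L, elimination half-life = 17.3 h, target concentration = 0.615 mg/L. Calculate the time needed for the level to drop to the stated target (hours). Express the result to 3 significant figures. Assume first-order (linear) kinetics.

C₀ = Dose / Vd = 486.0 / 363 = 1.339 mg/L
k = ln2 / t½ = 0.693147 / 17.3 = 0.04007 h⁻¹
t = ln(C₀ / C) / k = ln(1.339 / 0.615) / 0.04007
  = ln(2.177) / 0.04007 = 0.7779 / 0.04007 = 19.41 h

19.4 h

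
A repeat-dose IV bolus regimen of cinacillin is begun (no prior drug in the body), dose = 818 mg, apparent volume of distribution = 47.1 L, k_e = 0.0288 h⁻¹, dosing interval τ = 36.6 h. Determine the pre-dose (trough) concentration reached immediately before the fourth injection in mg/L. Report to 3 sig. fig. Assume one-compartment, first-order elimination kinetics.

8.90 mg/L

C₀ per dose = Dose / Vd = 818 / 47.1 = 17.37 mg/L
Fraction remaining after one interval: r = e^(−kτ) = e^(−0.02880 × 36.6) = 0.3485
Before dose 4, 3 doses have been given (aged 1τ, 2τ, 3τ).
C_trough = C₀ × (r + r² + … + r^3) = C₀ × r(1−r^3)/(1−r)
        = 17.37 × 0.3485 × (1 − 0.04233) / (1 − 0.3485) = 8.898 mg/L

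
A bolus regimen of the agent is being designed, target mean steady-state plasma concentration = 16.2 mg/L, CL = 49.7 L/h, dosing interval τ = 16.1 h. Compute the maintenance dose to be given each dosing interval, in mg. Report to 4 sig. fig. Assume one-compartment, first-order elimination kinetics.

At steady state, Dose/τ = Css × CL.
Dose = Css × CL × τ = 16.2 × 49.70 × 16.1 = 12960 mg

12960 mg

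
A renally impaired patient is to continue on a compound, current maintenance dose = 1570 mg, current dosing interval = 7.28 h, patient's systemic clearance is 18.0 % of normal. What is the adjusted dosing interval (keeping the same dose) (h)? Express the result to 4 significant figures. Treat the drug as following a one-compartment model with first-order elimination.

To keep the same average steady-state level, dosing rate must scale with clearance.
CL ratio = 18.0 / 100 = 0.1800
New interval (same dose) = 7.28 / 0.1800 = 40.44 h

40.44 h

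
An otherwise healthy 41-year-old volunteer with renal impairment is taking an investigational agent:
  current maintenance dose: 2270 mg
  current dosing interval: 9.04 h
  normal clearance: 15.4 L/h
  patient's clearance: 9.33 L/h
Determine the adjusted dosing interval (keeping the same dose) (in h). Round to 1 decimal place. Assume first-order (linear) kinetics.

To keep the same average steady-state level, dosing rate must scale with clearance.
CL ratio = 9.33 / 15.4 = 0.6058
New interval (same dose) = 9.04 / 0.6058 = 14.92 h

14.9 h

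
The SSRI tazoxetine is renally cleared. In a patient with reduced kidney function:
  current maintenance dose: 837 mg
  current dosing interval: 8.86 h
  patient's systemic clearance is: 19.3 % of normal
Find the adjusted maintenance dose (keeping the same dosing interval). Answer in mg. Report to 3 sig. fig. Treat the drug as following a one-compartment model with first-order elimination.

162 mg

To keep the same average steady-state level, dosing rate must scale with clearance.
CL ratio = 19.3 / 100 = 0.1930
New dose (same interval) = 837 × 0.1930 = 161.5 mg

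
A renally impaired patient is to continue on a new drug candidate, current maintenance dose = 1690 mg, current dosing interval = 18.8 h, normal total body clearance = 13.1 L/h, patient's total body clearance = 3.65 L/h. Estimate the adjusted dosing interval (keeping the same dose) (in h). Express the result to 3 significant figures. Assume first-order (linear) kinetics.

67.5 h

To keep the same average steady-state level, dosing rate must scale with clearance.
CL ratio = 3.65 / 13.1 = 0.2786
New interval (same dose) = 18.8 / 0.2786 = 67.48 h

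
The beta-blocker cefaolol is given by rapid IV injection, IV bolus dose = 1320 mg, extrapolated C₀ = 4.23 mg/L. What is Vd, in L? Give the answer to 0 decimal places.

312 L

Vd = Dose / C₀ = 1320 / 4.23 = 312.1 L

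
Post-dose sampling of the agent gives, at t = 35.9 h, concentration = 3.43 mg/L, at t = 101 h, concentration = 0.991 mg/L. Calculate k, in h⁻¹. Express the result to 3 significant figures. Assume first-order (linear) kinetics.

0.0191 h⁻¹

k = ln(C₁/C₂) / (t₂ − t₁) = ln(3.43/0.991) / (101 − 35.9)
  = 1.242 / 65.10 = 0.01908 h⁻¹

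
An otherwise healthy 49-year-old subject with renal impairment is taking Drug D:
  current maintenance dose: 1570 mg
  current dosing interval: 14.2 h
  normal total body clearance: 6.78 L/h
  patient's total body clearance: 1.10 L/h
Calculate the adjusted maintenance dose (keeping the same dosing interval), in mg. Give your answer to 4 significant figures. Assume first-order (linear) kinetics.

254.7 mg

To keep the same average steady-state level, dosing rate must scale with clearance.
CL ratio = 1.10 / 6.78 = 0.1622
New dose (same interval) = 1570 × 0.1622 = 254.7 mg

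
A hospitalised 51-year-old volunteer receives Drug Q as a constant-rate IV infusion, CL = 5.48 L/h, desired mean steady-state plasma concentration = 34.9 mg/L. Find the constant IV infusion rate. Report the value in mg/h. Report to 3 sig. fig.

At steady state, infusion rate R₀ = Css × CL = 34.9 × 5.480 = 191.3 mg/h

191 mg/h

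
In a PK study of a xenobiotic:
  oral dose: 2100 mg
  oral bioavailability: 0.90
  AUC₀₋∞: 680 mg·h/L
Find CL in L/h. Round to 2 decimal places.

CL = F·Dose / AUC = 0.90 × 2100 / 680 = 2.779 L/h

2.78 L/h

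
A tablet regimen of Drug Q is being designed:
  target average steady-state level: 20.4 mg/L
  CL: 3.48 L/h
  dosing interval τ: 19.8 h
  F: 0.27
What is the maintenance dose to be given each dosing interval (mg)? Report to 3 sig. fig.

At steady state, F × (Dose/τ) = Css × CL.
Dose = Css × CL × τ / F = 20.4 × 3.480 × 19.8 / 0.27 = 5206 mg

5210 mg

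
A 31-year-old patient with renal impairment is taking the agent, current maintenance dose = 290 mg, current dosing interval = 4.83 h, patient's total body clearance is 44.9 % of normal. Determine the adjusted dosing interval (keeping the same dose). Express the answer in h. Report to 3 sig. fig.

To keep the same average steady-state level, dosing rate must scale with clearance.
CL ratio = 44.9 / 100 = 0.4490
New interval (same dose) = 4.83 / 0.4490 = 10.76 h

10.8 h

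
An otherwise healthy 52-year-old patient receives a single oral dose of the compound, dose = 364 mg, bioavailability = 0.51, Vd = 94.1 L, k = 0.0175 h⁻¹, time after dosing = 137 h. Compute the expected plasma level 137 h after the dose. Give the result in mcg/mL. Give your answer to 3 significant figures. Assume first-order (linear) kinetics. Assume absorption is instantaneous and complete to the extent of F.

0.179 mcg/mL

Amount reaching circulation = F × Dose = 0.51 × 364.0 = 185.6 mg
C₀ = F·Dose / Vd = 185.6 / 94.1 = 1.972 mg/L
C = C₀ · e^(−k·t) = 1.972 × e^(−0.01750 × 137)
  = 1.972 × 0.09095 = 0.1794 mg/L
(0.1794 mg/L = 0.1794 mcg/mL)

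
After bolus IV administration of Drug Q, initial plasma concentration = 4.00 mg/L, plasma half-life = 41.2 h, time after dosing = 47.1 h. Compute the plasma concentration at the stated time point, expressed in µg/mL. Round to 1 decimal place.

1.8 µg/mL

k = ln2 / t½ = 0.693147 / 41.2 = 0.01682 h⁻¹
C = C₀ · e^(−k·t) = 4.000 × e^(−0.01682 × 47.1)
  = 4.000 × 0.4528 = 1.811 mg/L
(1.811 mg/L = 1.811 µg/mL)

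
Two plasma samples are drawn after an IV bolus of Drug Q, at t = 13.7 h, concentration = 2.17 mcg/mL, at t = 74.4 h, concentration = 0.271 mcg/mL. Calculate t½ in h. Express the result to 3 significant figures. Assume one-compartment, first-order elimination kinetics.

20.2 h

k = ln(C₁/C₂) / (t₂ − t₁) = ln(2.17/0.271) / (74.4 − 13.7)
  = 2.080 / 60.70 = 0.03427 h⁻¹
t½ = ln2 / k = 0.693147 / 0.03427 = 20.23 h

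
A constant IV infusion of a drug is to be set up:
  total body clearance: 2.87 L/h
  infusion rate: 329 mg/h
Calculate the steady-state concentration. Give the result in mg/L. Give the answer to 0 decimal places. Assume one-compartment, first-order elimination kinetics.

At steady state Css = R₀ / CL = 329 / 2.870 = 114.6 mg/L

115 mg/L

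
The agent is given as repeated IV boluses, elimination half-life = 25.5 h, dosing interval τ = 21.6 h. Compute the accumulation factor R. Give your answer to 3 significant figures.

k = ln2 / t½ = 0.693147 / 25.5 = 0.02718 h⁻¹
e^(−kτ) = e^(−0.02718 × 21.6) = 0.5559
Accumulation ratio R = 1 / (1 − e^(−kτ)) = 1 / (1 − 0.5559) = 2.252

2.25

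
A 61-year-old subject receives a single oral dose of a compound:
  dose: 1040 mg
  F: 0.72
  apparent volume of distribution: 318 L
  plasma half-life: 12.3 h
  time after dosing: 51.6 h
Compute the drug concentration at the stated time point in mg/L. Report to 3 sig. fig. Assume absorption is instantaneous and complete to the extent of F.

0.129 mg/L

Amount reaching circulation = F × Dose = 0.72 × 1040 = 748.8 mg
C₀ = F·Dose / Vd = 748.8 / 318 = 2.355 mg/L
k = ln2 / t½ = 0.693147 / 12.3 = 0.05635 h⁻¹
C = C₀ · e^(−k·t) = 2.355 × e^(−0.05635 × 51.6)
  = 2.355 × 0.05460 = 0.1286 mg/L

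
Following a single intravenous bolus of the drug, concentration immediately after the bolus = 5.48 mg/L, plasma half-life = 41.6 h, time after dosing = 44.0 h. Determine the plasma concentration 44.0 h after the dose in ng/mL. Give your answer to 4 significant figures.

k = ln2 / t½ = 0.693147 / 41.6 = 0.01666 h⁻¹
C = C₀ · e^(−k·t) = 5.480 × e^(−0.01666 × 44.0)
  = 5.480 × 0.4804 = 2.633 mg/L
Convert: 2.633 mg/L × 1000 = 2633 ng/mL

2633 ng/mL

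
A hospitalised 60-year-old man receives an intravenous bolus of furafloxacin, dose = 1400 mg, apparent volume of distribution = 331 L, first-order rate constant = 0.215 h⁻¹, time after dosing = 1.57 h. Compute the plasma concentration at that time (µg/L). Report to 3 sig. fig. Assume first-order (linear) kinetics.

C₀ = Dose / Vd = 1400 / 331 = 4.230 mg/L
C = C₀ · e^(−k·t) = 4.230 × e^(−0.2150 × 1.57)
  = 4.230 × 0.7135 = 3.018 mg/L
Convert: 3.018 mg/L × 1000 = 3018 µg/L

3020 µg/L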